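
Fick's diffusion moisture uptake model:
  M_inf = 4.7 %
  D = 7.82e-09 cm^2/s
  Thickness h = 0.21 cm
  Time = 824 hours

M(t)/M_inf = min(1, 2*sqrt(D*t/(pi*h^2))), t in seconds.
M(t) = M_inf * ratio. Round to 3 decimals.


t_sec = 824 * 3600 = 2966400
ratio = 2*sqrt(7.82e-09*2966400/(pi*0.21^2))
= min(1, 0.818378)
= 0.818378
M(t) = 4.7 * 0.818378 = 3.846 %

3.846


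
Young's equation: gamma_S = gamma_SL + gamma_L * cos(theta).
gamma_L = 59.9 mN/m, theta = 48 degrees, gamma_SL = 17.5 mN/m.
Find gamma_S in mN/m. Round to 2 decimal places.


cos(48 deg) = 0.669131
gamma_S = 17.5 + 59.9 * 0.669131
= 57.58 mN/m

57.58


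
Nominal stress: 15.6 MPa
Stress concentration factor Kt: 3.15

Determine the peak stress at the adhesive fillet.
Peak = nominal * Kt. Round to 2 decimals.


Peak stress = 15.6 * 3.15
= 49.14 MPa

49.14


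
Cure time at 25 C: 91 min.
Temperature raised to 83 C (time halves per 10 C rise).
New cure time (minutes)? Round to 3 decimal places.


Acceleration factor = 2^(58/10) = 55.7152
New time = 91 / 55.7152 = 1.633 min

1.633


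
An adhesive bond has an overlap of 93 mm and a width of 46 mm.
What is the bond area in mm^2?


Bond area = overlap * width
= 93 * 46
= 4278 mm^2

4278


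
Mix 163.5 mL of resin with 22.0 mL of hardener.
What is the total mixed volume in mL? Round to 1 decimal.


Total = 163.5 + 22.0 = 185.5 mL

185.5


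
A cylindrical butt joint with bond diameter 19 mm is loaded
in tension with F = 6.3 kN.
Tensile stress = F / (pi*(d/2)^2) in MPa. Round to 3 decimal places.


Area = pi * (19/2)^2 = 283.5287 mm^2
Stress = 6.3*1000 / 283.5287
= 22.220 MPa

22.220


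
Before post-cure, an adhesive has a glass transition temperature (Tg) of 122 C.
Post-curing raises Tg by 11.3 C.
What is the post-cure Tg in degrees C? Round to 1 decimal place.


Tg_post = Tg_base + delta_Tg
= 122 + 11.3
= 133.3 C

133.3


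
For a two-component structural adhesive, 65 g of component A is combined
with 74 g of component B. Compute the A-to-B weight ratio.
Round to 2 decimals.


Weight ratio A:B = 65 / 74
= 0.88

0.88


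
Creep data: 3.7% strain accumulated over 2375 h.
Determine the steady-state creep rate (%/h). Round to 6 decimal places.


Rate = 3.7 / 2375 = 0.001558 %/h

0.001558


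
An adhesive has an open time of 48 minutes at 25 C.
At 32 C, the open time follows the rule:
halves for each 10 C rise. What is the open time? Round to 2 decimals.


Factor = 2^((32-25)/10) = 1.6245
Open time = 48 / 1.6245 = 29.55 min

29.55


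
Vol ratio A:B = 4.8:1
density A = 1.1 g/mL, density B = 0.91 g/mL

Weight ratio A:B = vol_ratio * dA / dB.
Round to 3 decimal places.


Weight ratio = 4.8 * 1.1 / 0.91
= 5.802

5.802


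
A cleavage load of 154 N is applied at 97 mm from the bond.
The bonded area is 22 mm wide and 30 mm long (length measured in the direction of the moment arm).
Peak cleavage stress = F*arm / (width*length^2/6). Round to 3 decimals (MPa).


Moment = 154 * 97 = 14938 N*mm
Section modulus = 22 * 900 / 6 = 19800 / 6 mm^3
Stress = 14938 / (19800 / 6) = 89628 / 19800
= 4.527 MPa

4.527


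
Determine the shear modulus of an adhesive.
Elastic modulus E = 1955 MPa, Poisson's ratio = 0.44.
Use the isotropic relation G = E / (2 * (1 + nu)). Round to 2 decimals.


G = 1955 / (2*(1+0.44)) = 1955 / 2.88
= 678.82 MPa

678.82


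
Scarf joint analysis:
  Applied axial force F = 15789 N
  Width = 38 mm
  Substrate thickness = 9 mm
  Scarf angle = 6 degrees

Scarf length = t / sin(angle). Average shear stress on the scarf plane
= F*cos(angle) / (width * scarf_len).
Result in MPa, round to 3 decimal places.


Scarf length = 9 / sin(6 deg) = 86.1010 mm
cos(6 deg) = 0.994522
Shear = 15789 * 0.994522 / (38 * 86.1010)
= 4.799 MPa

4.799


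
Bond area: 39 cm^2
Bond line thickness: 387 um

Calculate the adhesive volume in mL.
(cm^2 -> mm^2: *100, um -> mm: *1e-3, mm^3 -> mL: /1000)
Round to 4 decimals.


V = 39*100 * 387*1e-3 / 1000
= 1.5093 mL

1.5093


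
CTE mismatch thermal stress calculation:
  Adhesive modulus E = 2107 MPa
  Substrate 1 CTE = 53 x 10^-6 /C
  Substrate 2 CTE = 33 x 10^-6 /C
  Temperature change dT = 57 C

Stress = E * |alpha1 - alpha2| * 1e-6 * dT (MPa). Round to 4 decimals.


delta_alpha = |53 - 33| = 20 x 10^-6/C
Stress = 2107 * 20e-6 * 57
= 2.4020 MPa

2.4020


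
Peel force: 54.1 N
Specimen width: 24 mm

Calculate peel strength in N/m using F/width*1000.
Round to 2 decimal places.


Peel strength = 54.1 / 24 * 1000 = 2254.17 N/m

2254.17


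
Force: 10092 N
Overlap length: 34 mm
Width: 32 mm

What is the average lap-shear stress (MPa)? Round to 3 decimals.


Average shear stress = F / (overlap * width)
= 10092 / (34 * 32)
= 9.276 MPa

9.276


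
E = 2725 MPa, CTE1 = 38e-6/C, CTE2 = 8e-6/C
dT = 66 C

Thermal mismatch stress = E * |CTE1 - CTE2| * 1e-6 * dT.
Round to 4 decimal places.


= 2725 * 30e-6 * 66
= 5.3955 MPa

5.3955


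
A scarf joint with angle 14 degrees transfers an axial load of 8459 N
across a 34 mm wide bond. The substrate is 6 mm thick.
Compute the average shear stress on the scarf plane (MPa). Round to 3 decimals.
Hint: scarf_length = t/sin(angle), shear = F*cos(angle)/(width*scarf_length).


scarf_length = 6 / sin(14 deg) = 24.8014 mm
cos(14 deg) = 0.970296
shear stress = 8459 * 0.970296 / (34 * 24.8014)
= 9.733 MPa

9.733


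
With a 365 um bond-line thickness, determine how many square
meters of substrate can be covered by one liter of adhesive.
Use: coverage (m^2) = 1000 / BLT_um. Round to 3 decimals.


Coverage = 1000 / 365 = 2.740 m^2

2.740


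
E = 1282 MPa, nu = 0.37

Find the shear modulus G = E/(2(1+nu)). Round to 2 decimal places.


G = 1282 / (2 * 1.37)
= 467.88 MPa

467.88


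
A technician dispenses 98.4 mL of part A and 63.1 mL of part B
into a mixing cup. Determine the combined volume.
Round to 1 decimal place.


Combined volume = 98.4 + 63.1
= 161.5 mL

161.5


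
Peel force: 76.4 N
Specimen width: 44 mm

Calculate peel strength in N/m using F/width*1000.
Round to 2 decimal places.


Peel strength = 76.4 / 44 * 1000 = 1736.36 N/m

1736.36


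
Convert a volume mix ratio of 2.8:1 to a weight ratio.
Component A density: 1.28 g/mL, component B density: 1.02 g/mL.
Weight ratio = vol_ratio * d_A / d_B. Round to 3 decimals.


= 2.8 * 1.28 / 1.02 = 3.514

3.514


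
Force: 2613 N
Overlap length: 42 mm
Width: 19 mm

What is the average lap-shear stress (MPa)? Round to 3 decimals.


Average shear stress = F / (overlap * width)
= 2613 / (42 * 19)
= 3.274 MPa

3.274


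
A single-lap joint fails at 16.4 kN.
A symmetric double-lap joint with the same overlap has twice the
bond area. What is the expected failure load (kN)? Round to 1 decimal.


Double-lap load = 2 * 16.4 = 32.8 kN

32.8


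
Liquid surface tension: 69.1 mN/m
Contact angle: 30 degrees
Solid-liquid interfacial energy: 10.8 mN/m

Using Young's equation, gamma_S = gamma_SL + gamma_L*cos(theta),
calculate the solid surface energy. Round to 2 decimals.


gamma_S = 10.8 + 69.1 * cos(30)
= 70.64 mN/m

70.64


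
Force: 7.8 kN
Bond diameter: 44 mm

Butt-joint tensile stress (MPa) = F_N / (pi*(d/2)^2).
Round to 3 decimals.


F_N = 7.8 * 1000 = 7800.0 N
A = pi*(22.0)^2 = 1520.5308 mm^2
stress = 7800.0 / 1520.5308 = 5.130 MPa

5.130


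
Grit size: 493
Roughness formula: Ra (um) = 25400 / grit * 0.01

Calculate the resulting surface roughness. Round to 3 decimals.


Ra = 25400 / 493 * 0.01
= 0.515 um

0.515


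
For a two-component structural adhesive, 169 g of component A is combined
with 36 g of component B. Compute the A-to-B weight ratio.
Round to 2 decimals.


Weight ratio A:B = 169 / 36
= 4.69

4.69


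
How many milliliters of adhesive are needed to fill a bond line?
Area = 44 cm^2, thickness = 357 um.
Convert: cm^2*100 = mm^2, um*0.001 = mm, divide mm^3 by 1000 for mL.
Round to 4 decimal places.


= (44 * 100) * (357 * 0.001) / 1000
= 1.5708 mL

1.5708


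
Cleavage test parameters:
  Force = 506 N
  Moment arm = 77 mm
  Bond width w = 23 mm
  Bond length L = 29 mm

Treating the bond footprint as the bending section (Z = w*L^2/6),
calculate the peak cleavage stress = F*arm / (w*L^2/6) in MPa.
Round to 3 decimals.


M = 506 * 77 = 38962 N*mm
Z = 23 * 29^2 / 6 = 19343 / 6 mm^3
sigma = M / Z = 6 * 38962 / 19343 = 233772 / 19343
= 12.086 MPa

12.086


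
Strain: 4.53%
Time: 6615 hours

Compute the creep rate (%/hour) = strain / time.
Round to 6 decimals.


Creep rate = 4.53 / 6615
= 0.000685 %/h

0.000685


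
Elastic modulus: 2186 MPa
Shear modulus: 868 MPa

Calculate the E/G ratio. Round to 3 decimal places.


E / G = 2186 / 868 = 2.518

2.518


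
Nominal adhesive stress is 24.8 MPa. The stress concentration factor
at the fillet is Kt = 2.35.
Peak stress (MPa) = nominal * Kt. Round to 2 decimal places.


Peak = 24.8 * 2.35 = 58.28 MPa

58.28


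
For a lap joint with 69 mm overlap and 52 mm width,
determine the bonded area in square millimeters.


Area = 69 * 52 = 3588 mm^2

3588


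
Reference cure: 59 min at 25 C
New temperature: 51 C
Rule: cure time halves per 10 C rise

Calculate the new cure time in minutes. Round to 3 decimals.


factor = 2^((51-25)/10) = 6.0629
t_new = 59 / 6.0629 = 9.731 min

9.731


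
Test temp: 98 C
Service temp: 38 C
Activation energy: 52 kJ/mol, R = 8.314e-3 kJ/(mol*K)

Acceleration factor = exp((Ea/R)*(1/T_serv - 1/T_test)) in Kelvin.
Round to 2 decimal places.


AF = exp((52/0.008314)*(1/311.15 - 1/371.15))
= 25.78

25.78


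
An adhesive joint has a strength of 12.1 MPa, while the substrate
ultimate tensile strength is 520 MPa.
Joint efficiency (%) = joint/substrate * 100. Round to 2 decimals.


Efficiency = 12.1 / 520 * 100
= 2.33%

2.33


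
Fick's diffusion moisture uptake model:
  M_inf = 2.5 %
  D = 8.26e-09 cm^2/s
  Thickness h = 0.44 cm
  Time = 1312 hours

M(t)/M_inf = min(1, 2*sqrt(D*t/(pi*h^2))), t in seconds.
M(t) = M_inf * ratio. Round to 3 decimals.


t_sec = 1312 * 3600 = 4723200
ratio = 2*sqrt(8.26e-09*4723200/(pi*0.44^2))
= min(1, 0.506536)
= 0.506536
M(t) = 2.5 * 0.506536 = 1.266 %

1.266


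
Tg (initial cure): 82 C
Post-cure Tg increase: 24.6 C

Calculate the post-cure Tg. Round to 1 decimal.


Post-cure Tg = 82 + 24.6 = 106.6 C

106.6


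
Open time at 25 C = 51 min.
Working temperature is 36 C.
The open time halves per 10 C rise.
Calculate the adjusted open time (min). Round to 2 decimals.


factor = 2^((36 - 25) / 10) = 2.1435
ot = 51 / 2.1435 = 23.79 min

23.79


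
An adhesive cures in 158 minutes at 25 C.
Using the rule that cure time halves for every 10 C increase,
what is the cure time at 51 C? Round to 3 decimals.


Factor = 2^((51 - 25) / 10) = 6.0629
Cure time = 158 / 6.0629
= 26.060 minutes

26.060


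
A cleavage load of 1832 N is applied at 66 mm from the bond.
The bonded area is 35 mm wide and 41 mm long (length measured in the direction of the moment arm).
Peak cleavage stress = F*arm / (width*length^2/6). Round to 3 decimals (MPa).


Moment = 1832 * 66 = 120912 N*mm
Section modulus = 35 * 1681 / 6 = 58835 / 6 mm^3
Stress = 120912 / (58835 / 6) = 725472 / 58835
= 12.331 MPa

12.331


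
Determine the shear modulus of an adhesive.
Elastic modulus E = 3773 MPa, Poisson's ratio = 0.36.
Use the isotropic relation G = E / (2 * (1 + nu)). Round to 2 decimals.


G = 3773 / (2*(1+0.36)) = 3773 / 2.72
= 1387.13 MPa

1387.13


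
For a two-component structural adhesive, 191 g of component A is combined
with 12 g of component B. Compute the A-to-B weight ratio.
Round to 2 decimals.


Weight ratio A:B = 191 / 12
= 15.92

15.92


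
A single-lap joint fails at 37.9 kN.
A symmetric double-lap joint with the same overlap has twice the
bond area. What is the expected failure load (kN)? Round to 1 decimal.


Double-lap load = 2 * 37.9 = 75.8 kN

75.8


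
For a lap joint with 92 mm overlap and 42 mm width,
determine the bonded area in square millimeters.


Area = 92 * 42 = 3864 mm^2

3864


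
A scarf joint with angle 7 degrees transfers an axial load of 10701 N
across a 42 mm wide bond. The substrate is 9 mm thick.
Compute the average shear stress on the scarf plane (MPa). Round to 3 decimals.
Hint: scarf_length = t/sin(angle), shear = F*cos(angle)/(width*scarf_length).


scarf_length = 9 / sin(7 deg) = 73.8496 mm
cos(7 deg) = 0.992546
shear stress = 10701 * 0.992546 / (42 * 73.8496)
= 3.424 MPa

3.424


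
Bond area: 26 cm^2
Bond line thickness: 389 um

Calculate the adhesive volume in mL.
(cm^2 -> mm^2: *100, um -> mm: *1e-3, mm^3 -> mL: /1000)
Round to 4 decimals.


V = 26*100 * 389*1e-3 / 1000
= 1.0114 mL

1.0114


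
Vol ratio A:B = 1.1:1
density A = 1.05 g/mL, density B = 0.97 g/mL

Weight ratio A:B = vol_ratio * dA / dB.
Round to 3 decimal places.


Weight ratio = 1.1 * 1.05 / 0.97
= 1.191

1.191


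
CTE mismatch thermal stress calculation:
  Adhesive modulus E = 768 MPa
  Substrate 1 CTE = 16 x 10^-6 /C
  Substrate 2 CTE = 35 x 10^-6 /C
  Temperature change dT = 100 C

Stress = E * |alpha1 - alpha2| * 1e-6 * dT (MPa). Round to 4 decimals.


delta_alpha = |16 - 35| = 19 x 10^-6/C
Stress = 768 * 19e-6 * 100
= 1.4592 MPa

1.4592


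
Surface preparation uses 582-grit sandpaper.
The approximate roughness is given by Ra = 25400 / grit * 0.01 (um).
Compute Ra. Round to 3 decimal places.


Ra = 25400 / 582 * 0.01
= 254 / 582
= 0.436 um

0.436


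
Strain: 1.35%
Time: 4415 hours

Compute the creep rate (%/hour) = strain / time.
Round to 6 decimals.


Creep rate = 1.35 / 4415
= 0.000306 %/h

0.000306


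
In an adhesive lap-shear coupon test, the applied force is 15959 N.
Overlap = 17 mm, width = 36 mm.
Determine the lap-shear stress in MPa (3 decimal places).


stress = F / (overlap * width)
= 15959 / (17 * 36)
= 26.077 MPa

26.077


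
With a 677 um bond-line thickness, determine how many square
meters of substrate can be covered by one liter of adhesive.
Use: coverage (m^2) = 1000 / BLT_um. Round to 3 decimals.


Coverage = 1000 / 677 = 1.477 m^2

1.477


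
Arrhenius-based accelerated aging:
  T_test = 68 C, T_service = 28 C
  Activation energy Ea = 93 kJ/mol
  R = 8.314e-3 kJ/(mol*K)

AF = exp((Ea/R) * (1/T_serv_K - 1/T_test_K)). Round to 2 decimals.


T_test_K = 341.15, T_serv_K = 301.15
AF = exp((93/8.314e-3) * (1/301.15 - 1/341.15))
= 77.88

77.88


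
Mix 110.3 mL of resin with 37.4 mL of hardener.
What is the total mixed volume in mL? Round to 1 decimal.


Total = 110.3 + 37.4 = 147.7 mL

147.7


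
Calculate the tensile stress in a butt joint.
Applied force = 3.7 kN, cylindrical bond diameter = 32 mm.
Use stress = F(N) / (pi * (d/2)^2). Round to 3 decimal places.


A = pi * 16.0^2 = 804.2477 mm^2
sigma = 3700.0 / 804.2477 = 4.601 MPa

4.601


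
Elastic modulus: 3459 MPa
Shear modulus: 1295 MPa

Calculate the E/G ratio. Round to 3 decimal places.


E / G = 3459 / 1295 = 2.671

2.671


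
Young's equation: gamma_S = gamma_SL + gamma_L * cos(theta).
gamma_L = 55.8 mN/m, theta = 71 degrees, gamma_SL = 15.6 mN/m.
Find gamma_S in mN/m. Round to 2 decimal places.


cos(71 deg) = 0.325568
gamma_S = 15.6 + 55.8 * 0.325568
= 33.77 mN/m

33.77


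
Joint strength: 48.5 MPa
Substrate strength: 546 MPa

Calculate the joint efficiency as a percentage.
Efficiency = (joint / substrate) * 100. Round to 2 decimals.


Efficiency = (48.5 / 546) * 100 = 8.88%

8.88


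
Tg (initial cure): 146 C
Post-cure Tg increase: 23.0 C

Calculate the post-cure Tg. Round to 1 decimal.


Post-cure Tg = 146 + 23.0 = 169.0 C

169.0


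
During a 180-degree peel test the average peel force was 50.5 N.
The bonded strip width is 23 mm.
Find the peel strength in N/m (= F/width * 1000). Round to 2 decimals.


Peel strength = F/width * 1000
= 50.5 / 23 * 1000
= 2195.65 N/m

2195.65


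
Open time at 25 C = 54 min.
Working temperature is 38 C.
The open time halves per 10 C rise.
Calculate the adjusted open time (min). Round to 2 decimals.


factor = 2^((38 - 25) / 10) = 2.4623
ot = 54 / 2.4623 = 21.93 min

21.93


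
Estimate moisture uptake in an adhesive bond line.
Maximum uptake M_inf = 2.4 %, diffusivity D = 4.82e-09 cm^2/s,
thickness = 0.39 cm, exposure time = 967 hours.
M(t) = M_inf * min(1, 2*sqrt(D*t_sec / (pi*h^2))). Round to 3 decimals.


Convert time: 967 h = 3481200 s
ratio = min(1, 2*sqrt(4.82e-09*3481200/(pi*0.39^2)))
= 0.374782
M(t) = 2.4 * 0.374782 = 0.899%

0.899


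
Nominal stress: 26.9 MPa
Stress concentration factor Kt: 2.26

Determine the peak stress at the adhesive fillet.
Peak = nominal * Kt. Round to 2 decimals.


Peak stress = 26.9 * 2.26
= 60.79 MPa

60.79


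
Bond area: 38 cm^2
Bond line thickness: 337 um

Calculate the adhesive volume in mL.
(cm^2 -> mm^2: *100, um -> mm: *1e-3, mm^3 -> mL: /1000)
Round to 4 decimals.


V = 38*100 * 337*1e-3 / 1000
= 1.2806 mL

1.2806


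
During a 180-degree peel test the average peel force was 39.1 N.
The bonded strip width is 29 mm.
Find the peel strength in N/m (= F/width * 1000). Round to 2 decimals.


Peel strength = F/width * 1000
= 39.1 / 29 * 1000
= 1348.28 N/m

1348.28


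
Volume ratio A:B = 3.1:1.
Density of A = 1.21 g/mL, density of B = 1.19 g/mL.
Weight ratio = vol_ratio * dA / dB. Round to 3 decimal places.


Wt ratio = 3.1 * 1.21 / 1.19
= 3.152

3.152


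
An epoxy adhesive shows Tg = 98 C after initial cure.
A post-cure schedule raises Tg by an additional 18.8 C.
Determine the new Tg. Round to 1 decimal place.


New Tg = 98 + 18.8
= 116.8 C

116.8


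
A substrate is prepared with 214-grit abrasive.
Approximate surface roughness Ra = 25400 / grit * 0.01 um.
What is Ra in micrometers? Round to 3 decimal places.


Ra = 25400 / 214 * 0.01 = 1.187 um

1.187


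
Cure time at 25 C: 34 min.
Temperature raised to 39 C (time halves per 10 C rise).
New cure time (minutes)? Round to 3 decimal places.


Acceleration factor = 2^(14/10) = 2.6390
New time = 34 / 2.6390 = 12.884 min

12.884


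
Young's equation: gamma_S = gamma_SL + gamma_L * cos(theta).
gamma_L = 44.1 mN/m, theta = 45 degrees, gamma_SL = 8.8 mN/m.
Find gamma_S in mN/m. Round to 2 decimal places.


cos(45 deg) = 0.707107
gamma_S = 8.8 + 44.1 * 0.707107
= 39.98 mN/m

39.98


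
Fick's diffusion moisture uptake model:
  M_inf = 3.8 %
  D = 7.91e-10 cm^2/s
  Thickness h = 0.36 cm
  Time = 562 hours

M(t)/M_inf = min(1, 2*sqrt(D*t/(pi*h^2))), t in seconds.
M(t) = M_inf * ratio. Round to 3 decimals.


t_sec = 562 * 3600 = 2023200
ratio = 2*sqrt(7.91e-10*2023200/(pi*0.36^2))
= min(1, 0.125389)
= 0.125389
M(t) = 3.8 * 0.125389 = 0.476 %

0.476


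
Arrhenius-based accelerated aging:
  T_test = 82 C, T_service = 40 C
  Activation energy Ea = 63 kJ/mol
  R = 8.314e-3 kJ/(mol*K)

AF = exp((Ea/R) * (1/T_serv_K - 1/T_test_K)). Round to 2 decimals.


T_test_K = 355.15, T_serv_K = 313.15
AF = exp((63/8.314e-3) * (1/313.15 - 1/355.15))
= 17.49

17.49


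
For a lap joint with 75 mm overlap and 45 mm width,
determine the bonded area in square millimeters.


Area = 75 * 45 = 3375 mm^2

3375


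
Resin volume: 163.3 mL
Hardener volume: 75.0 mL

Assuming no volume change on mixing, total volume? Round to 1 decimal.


V_total = 163.3 + 75.0 = 238.3 mL

238.3


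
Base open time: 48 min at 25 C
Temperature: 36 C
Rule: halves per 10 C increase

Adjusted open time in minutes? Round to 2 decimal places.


Acceleration = 2^((36-25)/10) = 2.1435
Open time = 48 / 2.1435 = 22.39 min

22.39


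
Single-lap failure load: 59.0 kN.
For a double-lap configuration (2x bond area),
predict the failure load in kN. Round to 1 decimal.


Failure load = 59.0 * 2 = 118.0 kN

118.0


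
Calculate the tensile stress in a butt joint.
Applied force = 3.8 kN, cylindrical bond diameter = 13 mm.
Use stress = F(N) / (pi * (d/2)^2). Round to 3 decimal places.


A = pi * 6.5^2 = 132.7323 mm^2
sigma = 3800.0 / 132.7323 = 28.629 MPa

28.629


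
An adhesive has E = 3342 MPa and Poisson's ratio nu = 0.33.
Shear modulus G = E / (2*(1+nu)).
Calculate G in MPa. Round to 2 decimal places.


G = 3342 / (2*(1+0.33))
= 3342 / 2.66
= 1256.39 MPa

1256.39


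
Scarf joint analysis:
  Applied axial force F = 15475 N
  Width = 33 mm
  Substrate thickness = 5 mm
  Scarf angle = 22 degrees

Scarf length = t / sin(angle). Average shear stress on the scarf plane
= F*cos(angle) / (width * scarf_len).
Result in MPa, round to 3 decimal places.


Scarf length = 5 / sin(22 deg) = 13.3473 mm
cos(22 deg) = 0.927184
Shear = 15475 * 0.927184 / (33 * 13.3473)
= 32.575 MPa

32.575


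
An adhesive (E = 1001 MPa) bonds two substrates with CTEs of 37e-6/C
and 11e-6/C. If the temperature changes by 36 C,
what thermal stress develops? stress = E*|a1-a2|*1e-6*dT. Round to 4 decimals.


Stress = 1001 * |37 - 11| * 1e-6 * 36
= 0.9369 MPa

0.9369


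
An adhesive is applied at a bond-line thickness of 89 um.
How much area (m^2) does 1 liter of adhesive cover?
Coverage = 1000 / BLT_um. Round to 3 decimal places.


Coverage = 1000 / 89 = 11.236 m^2

11.236


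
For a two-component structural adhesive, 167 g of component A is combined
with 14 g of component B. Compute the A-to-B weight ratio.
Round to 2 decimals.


Weight ratio A:B = 167 / 14
= 11.93

11.93


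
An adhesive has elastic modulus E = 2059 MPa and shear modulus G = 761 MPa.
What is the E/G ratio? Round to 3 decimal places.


E/G = 2059 / 761 = 2.706

2.706


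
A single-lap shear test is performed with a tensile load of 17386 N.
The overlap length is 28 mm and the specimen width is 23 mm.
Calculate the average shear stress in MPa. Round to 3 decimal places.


Shear stress = F / (overlap * width)
= 17386 / (28 * 23)
= 17386 / 644
= 26.997 MPa

26.997


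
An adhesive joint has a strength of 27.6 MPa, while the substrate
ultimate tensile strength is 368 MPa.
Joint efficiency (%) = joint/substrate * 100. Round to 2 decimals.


Efficiency = 27.6 / 368 * 100
= 7.50%

7.50


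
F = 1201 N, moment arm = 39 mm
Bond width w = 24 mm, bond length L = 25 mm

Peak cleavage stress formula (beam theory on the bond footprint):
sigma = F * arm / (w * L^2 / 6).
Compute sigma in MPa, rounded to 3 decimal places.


sigma = (1201 * 39) / (24 * 625 / 6)
= 46839 * 6 / 15000
= 281034 / 15000
= 18.736 MPa

18.736


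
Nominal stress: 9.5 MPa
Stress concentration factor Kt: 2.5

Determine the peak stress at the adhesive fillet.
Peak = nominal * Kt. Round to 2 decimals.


Peak stress = 9.5 * 2.5
= 23.75 MPa

23.75


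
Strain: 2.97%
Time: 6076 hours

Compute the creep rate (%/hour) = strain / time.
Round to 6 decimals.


Creep rate = 2.97 / 6076
= 0.000489 %/h

0.000489


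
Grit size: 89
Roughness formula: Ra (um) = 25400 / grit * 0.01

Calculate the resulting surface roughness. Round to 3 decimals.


Ra = 25400 / 89 * 0.01
= 2.854 um

2.854


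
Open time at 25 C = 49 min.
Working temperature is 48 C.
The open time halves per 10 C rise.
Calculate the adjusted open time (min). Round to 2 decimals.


factor = 2^((48 - 25) / 10) = 4.9246
ot = 49 / 4.9246 = 9.95 min

9.95


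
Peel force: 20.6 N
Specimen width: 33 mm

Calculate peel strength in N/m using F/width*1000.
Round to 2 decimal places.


Peel strength = 20.6 / 33 * 1000 = 624.24 N/m

624.24


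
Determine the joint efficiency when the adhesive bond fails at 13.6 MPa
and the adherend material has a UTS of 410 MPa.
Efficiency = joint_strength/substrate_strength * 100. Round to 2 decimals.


Joint efficiency = 13.6 / 410 * 100
= 3.32%

3.32


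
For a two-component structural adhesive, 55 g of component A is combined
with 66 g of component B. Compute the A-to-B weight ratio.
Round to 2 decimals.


Weight ratio A:B = 55 / 66
= 0.83

0.83


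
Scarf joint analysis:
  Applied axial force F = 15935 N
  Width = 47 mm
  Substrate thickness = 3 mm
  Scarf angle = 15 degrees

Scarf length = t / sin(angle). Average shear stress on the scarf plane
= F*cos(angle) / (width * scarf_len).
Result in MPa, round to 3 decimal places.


Scarf length = 3 / sin(15 deg) = 11.5911 mm
cos(15 deg) = 0.965926
Shear = 15935 * 0.965926 / (47 * 11.5911)
= 28.254 MPa

28.254


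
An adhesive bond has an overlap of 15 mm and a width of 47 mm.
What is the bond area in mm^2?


Bond area = overlap * width
= 15 * 47
= 705 mm^2

705


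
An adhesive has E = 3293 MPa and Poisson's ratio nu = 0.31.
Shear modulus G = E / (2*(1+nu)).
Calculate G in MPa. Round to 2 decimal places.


G = 3293 / (2*(1+0.31))
= 3293 / 2.62
= 1256.87 MPa

1256.87


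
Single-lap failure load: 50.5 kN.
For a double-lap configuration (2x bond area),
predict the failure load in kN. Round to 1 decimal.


Failure load = 50.5 * 2 = 101.0 kN

101.0


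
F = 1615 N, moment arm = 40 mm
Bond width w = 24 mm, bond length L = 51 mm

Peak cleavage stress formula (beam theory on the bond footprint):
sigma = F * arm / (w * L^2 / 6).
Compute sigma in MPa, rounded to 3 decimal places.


sigma = (1615 * 40) / (24 * 2601 / 6)
= 64600 * 6 / 62424
= 387600 / 62424
= 6.209 MPa

6.209


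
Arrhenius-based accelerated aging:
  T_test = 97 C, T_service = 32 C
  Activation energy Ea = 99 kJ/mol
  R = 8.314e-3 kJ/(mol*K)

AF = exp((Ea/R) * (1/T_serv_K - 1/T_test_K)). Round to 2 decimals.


T_test_K = 370.15, T_serv_K = 305.15
AF = exp((99/8.314e-3) * (1/305.15 - 1/370.15))
= 946.22

946.22


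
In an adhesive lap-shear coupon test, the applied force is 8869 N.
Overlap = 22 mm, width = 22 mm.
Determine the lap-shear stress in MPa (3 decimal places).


stress = F / (overlap * width)
= 8869 / (22 * 22)
= 18.324 MPa

18.324


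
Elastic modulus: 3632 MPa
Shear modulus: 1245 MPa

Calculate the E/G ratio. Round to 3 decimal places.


E / G = 3632 / 1245 = 2.917

2.917


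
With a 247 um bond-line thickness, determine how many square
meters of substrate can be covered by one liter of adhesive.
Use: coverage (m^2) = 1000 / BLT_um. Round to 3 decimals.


Coverage = 1000 / 247 = 4.049 m^2

4.049


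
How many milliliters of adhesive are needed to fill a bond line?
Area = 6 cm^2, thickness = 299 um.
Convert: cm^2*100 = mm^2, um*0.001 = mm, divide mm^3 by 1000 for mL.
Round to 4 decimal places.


= (6 * 100) * (299 * 0.001) / 1000
= 0.1794 mL

0.1794


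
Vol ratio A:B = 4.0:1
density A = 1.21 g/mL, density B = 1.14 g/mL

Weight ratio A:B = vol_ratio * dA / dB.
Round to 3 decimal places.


Weight ratio = 4.0 * 1.21 / 1.14
= 4.246

4.246


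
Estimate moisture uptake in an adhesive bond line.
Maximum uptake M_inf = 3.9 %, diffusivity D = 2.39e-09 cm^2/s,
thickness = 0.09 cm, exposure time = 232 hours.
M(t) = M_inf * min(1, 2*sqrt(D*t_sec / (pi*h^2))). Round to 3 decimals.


Convert time: 232 h = 835200 s
ratio = min(1, 2*sqrt(2.39e-09*835200/(pi*0.09^2)))
= 0.560153
M(t) = 3.9 * 0.560153 = 2.185%

2.185


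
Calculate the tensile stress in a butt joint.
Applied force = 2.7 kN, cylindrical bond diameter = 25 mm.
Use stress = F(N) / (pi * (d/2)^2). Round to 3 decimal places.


A = pi * 12.5^2 = 490.8739 mm^2
sigma = 2700.0 / 490.8739 = 5.500 MPa

5.500


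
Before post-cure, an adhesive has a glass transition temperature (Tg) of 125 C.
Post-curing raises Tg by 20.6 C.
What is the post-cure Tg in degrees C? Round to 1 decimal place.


Tg_post = Tg_base + delta_Tg
= 125 + 20.6
= 145.6 C

145.6


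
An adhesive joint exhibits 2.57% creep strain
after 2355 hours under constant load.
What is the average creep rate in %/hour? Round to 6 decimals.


Creep rate = strain / time
= 2.57 / 2355
= 0.001091 %/h

0.001091


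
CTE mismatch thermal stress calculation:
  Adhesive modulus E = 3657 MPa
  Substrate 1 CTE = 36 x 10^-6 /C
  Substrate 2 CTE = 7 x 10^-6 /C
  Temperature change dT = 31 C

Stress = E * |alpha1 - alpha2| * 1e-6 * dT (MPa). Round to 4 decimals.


delta_alpha = |36 - 7| = 29 x 10^-6/C
Stress = 3657 * 29e-6 * 31
= 3.2876 MPa

3.2876


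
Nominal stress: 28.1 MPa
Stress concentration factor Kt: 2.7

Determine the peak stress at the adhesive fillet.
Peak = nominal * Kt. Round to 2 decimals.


Peak stress = 28.1 * 2.7
= 75.87 MPa

75.87


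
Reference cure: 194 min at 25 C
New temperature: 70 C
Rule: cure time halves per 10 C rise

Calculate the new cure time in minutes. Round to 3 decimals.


factor = 2^((70-25)/10) = 22.6274
t_new = 194 / 22.6274 = 8.574 min

8.574


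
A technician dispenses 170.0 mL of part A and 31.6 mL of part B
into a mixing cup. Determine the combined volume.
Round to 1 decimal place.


Combined volume = 170.0 + 31.6
= 201.6 mL

201.6


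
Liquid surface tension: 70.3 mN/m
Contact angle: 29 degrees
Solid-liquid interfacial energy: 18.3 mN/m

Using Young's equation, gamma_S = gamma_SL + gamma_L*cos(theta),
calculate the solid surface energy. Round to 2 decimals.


gamma_S = 18.3 + 70.3 * cos(29)
= 79.79 mN/m

79.79


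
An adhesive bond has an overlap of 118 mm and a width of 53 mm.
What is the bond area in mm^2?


Bond area = overlap * width
= 118 * 53
= 6254 mm^2

6254


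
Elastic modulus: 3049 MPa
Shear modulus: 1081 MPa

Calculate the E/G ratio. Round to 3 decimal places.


E / G = 3049 / 1081 = 2.821

2.821


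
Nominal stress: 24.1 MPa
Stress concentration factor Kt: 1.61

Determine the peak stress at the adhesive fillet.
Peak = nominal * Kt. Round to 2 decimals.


Peak stress = 24.1 * 1.61
= 38.80 MPa

38.80


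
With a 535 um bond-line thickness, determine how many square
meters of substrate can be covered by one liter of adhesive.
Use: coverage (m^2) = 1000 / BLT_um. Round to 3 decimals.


Coverage = 1000 / 535 = 1.869 m^2

1.869


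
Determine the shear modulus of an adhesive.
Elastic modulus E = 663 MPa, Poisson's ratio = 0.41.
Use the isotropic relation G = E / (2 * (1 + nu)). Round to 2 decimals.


G = 663 / (2*(1+0.41)) = 663 / 2.82
= 235.11 MPa

235.11


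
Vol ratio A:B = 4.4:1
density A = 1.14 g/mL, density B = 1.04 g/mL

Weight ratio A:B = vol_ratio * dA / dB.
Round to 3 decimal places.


Weight ratio = 4.4 * 1.14 / 1.04
= 4.823

4.823


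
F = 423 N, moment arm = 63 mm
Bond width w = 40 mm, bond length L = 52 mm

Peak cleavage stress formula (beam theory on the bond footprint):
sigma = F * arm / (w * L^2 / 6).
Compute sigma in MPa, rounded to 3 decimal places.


sigma = (423 * 63) / (40 * 2704 / 6)
= 26649 * 6 / 108160
= 159894 / 108160
= 1.478 MPa

1.478


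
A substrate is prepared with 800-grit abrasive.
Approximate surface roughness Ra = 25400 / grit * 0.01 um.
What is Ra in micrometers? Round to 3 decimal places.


Ra = 25400 / 800 * 0.01 = 0.318 um

0.318


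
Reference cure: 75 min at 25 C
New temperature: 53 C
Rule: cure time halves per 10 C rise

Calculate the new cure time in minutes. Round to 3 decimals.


factor = 2^((53-25)/10) = 6.9644
t_new = 75 / 6.9644 = 10.769 min

10.769


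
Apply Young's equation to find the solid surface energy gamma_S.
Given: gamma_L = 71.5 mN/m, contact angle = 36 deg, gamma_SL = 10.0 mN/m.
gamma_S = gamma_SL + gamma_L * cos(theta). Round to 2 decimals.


theta_rad = 36 * pi/180 = 0.628319
gamma_S = 10.0 + 71.5 * cos(0.628319)
= 67.84 mN/m

67.84


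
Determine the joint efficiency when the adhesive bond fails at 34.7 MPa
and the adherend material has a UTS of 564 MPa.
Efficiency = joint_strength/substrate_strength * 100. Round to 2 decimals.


Joint efficiency = 34.7 / 564 * 100
= 6.15%

6.15


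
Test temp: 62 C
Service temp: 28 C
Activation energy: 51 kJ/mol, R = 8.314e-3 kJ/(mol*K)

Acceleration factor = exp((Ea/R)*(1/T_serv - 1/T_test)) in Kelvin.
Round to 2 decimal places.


AF = exp((51/0.008314)*(1/301.15 - 1/335.15))
= 7.90

7.90


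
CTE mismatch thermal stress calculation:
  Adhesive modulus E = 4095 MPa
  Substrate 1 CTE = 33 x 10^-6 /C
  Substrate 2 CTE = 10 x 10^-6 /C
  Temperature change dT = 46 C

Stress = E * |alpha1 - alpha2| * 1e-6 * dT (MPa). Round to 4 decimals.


delta_alpha = |33 - 10| = 23 x 10^-6/C
Stress = 4095 * 23e-6 * 46
= 4.3325 MPa

4.3325


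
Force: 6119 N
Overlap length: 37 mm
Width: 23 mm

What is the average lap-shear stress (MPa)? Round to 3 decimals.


Average shear stress = F / (overlap * width)
= 6119 / (37 * 23)
= 7.190 MPa

7.190


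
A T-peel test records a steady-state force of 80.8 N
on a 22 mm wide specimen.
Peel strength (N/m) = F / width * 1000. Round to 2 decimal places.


Peel strength = 80.8 / 22 * 1000
= 3672.73 N/m

3672.73


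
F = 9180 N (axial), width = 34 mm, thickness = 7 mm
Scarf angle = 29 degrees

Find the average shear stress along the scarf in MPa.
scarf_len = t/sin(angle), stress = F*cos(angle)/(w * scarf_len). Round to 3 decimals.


scarf_len = 7/sin(29 deg) = 14.4387
cos(29 deg) = 0.874620
stress = 9180*0.874620/(34*14.4387) = 16.355 MPa

16.355


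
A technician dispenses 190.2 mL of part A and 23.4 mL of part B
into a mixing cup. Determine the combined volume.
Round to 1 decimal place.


Combined volume = 190.2 + 23.4
= 213.6 mL

213.6


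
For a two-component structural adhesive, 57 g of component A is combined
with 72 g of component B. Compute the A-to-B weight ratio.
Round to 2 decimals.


Weight ratio A:B = 57 / 72
= 0.79

0.79


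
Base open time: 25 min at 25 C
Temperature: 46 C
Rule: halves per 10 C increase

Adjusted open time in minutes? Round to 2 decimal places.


Acceleration = 2^((46-25)/10) = 4.2871
Open time = 25 / 4.2871 = 5.83 min

5.83


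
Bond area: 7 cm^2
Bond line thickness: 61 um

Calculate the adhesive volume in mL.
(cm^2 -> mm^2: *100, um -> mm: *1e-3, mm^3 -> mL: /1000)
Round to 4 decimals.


V = 7*100 * 61*1e-3 / 1000
= 0.0427 mL

0.0427


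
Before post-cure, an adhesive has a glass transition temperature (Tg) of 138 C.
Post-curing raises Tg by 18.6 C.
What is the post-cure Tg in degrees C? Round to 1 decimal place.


Tg_post = Tg_base + delta_Tg
= 138 + 18.6
= 156.6 C

156.6


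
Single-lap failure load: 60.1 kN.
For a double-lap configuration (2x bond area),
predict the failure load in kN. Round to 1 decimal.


Failure load = 60.1 * 2 = 120.2 kN

120.2


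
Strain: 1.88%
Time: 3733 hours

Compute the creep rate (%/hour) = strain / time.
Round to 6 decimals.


Creep rate = 1.88 / 3733
= 0.000504 %/h

0.000504


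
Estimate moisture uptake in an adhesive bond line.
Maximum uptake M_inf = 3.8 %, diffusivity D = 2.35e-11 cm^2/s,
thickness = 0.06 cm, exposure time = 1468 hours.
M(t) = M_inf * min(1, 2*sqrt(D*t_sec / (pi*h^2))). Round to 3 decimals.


Convert time: 1468 h = 5284800 s
ratio = min(1, 2*sqrt(2.35e-11*5284800/(pi*0.06^2)))
= 0.209581
M(t) = 3.8 * 0.209581 = 0.796%

0.796


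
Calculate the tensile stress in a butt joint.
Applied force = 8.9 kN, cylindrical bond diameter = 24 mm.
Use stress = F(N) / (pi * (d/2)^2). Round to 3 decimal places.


A = pi * 12.0^2 = 452.3893 mm^2
sigma = 8900.0 / 452.3893 = 19.673 MPa

19.673


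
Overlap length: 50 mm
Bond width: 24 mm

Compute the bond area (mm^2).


Bond area = 50 * 24 = 1200 mm^2

1200


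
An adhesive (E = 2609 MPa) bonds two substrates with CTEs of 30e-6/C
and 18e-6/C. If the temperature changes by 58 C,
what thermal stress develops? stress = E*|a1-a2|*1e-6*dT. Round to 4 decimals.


Stress = 2609 * |30 - 18| * 1e-6 * 58
= 1.8159 MPa

1.8159


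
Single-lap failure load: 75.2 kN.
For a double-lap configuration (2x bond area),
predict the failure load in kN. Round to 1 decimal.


Failure load = 75.2 * 2 = 150.4 kN

150.4


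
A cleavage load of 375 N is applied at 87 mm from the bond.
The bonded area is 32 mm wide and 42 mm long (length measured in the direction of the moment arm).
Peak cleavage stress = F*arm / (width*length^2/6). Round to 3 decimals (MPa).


Moment = 375 * 87 = 32625 N*mm
Section modulus = 32 * 1764 / 6 = 56448 / 6 mm^3
Stress = 32625 / (56448 / 6) = 195750 / 56448
= 3.468 MPa

3.468


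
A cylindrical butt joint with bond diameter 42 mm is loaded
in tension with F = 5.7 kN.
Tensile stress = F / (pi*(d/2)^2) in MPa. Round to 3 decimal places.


Area = pi * (42/2)^2 = 1385.4424 mm^2
Stress = 5.7*1000 / 1385.4424
= 4.114 MPa

4.114


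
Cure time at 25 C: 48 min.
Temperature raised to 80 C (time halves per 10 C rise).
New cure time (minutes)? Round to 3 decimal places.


Acceleration factor = 2^(55/10) = 45.2548
New time = 48 / 45.2548 = 1.061 min

1.061


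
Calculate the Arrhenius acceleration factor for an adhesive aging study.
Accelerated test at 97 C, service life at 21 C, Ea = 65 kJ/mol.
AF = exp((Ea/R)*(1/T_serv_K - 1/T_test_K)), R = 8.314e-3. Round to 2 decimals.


T_test = 370.15 K, T_serv = 294.15 K
Ea/R = 65 / 0.008314 = 7818.14
AF = exp(7818.14 * (1/294.15 - 1/370.15))
= 234.44

234.44


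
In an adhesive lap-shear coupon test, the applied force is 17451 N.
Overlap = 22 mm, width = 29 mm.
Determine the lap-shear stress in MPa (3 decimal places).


stress = F / (overlap * width)
= 17451 / (22 * 29)
= 27.353 MPa

27.353


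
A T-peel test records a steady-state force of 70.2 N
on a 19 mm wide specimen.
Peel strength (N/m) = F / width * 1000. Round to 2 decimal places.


Peel strength = 70.2 / 19 * 1000
= 3694.74 N/m

3694.74


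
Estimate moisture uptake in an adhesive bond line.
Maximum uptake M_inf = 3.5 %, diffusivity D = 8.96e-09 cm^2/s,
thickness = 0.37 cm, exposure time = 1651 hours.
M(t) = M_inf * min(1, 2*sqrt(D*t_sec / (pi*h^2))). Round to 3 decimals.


Convert time: 1651 h = 5943600 s
ratio = min(1, 2*sqrt(8.96e-09*5943600/(pi*0.37^2)))
= 0.703772
M(t) = 3.5 * 0.703772 = 2.463%

2.463


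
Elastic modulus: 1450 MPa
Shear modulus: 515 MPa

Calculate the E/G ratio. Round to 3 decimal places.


E / G = 1450 / 515 = 2.816

2.816


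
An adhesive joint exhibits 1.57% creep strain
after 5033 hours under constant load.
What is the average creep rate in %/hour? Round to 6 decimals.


Creep rate = strain / time
= 1.57 / 5033
= 0.000312 %/h

0.000312


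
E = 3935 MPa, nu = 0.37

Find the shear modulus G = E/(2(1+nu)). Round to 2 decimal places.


G = 3935 / (2 * 1.37)
= 1436.13 MPa

1436.13


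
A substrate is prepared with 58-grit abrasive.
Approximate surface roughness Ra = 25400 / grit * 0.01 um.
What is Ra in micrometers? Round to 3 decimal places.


Ra = 25400 / 58 * 0.01 = 4.379 um

4.379


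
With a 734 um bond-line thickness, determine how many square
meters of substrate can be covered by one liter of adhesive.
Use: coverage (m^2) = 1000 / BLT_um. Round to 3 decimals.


Coverage = 1000 / 734 = 1.362 m^2

1.362


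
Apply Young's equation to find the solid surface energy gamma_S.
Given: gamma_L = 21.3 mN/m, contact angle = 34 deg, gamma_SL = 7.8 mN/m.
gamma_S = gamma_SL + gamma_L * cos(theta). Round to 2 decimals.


theta_rad = 34 * pi/180 = 0.593412
gamma_S = 7.8 + 21.3 * cos(0.593412)
= 25.46 mN/m

25.46


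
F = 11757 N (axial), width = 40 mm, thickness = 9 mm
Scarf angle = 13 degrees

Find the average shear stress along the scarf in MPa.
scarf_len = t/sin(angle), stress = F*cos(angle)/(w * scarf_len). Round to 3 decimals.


scarf_len = 9/sin(13 deg) = 40.0087
cos(13 deg) = 0.974370
stress = 11757*0.974370/(40*40.0087) = 7.158 MPa

7.158


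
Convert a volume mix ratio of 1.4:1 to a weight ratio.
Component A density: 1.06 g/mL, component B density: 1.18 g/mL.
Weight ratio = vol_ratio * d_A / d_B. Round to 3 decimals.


= 1.4 * 1.06 / 1.18 = 1.258

1.258


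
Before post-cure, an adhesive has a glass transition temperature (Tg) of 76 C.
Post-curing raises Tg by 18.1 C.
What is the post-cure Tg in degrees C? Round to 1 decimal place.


Tg_post = Tg_base + delta_Tg
= 76 + 18.1
= 94.1 C

94.1


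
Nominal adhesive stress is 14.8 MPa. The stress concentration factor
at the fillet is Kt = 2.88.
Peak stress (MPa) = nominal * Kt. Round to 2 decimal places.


Peak = 14.8 * 2.88 = 42.62 MPa

42.62
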